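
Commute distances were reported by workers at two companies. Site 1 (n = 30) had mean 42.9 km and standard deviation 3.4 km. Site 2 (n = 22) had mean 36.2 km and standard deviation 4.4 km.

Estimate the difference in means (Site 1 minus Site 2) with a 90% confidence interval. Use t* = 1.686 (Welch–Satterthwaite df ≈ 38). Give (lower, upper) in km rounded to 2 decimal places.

SE₁ = s₁/√n₁ = 3.4/√30 = 0.6208; SE₂ = 4.4/√22 = 0.9381.
Independent samples, unequal variances: SE_diff = √(SE₁² + SE₂²) = √(0.38539264 + 0.88003161) = 1.1249.
t* = 1.686, so margin of error = 1.686 × 1.1249 = 1.8966.
Difference in means = 42.9 − 36.2 = 6.7000.
6.7000 ± 1.8966 → (4.80, 8.60).

(4.80, 8.60)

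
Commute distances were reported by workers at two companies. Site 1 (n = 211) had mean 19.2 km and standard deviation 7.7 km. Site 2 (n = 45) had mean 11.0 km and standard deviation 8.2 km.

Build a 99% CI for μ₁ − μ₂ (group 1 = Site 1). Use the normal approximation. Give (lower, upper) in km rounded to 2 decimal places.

Per-group SEs: s₁/√n₁ = 7.7/√211 = 0.5301, s₂/√n₂ = 8.2/√45 = 1.2224.
Unpooled SE of the difference: √(0.28100601 + 1.49426176) = 1.3324.
Margin of error = z* · SE = 2.576 × 1.3324 = 3.4323.
x̄₁ − x̄₂ = 19.2 − 11.0 = 8.2000.
CI: 8.2000 ± 3.4323 = (4.77, 11.63).

(4.77, 11.63)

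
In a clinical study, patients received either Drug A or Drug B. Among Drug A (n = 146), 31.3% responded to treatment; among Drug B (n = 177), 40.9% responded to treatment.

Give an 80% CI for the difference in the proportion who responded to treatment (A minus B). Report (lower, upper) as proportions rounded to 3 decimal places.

(-0.164, -0.028)

SE₁ = √(p̂₁(1−p̂₁)/n₁) = √(0.3130·0.6870/146) = 0.03838; SE₂ = √(0.4090·0.5910/177) = 0.03695.
Independent samples: SE of the difference = √(SE₁² + SE₂²) = √(0.0014730244 + 0.0013653025) = 0.05328.
z* for 80% confidence is 1.282, so the margin of error is 1.282 × 0.05328 = 0.06830.
Point estimate p̂₁ − p̂₂ = 0.3130 − 0.4090 = -0.0960.
-0.0960 ± 0.06830 → (-0.164, -0.028).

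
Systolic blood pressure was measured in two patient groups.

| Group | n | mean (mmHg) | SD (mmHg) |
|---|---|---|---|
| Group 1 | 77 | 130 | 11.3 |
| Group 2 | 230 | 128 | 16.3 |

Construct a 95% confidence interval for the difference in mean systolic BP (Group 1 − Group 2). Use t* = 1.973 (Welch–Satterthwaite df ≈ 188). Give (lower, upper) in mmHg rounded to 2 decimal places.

Standard errors of each mean: 11.3/√77 = 1.2878 and 16.3/√230 = 1.0748.
SE(x̄₁ − x̄₂) = √(1.2878² + 1.0748²) = 1.6774 for independent samples with unequal variances.
With t* = 1.973, the margin is 1.973 × 1.6774 = 3.3095.
x̄₁ − x̄₂ = 130 − 128 = 2.0000; the interval is 2.0000 ± 3.3095 = (-1.31, 5.31).

(-1.31, 5.31)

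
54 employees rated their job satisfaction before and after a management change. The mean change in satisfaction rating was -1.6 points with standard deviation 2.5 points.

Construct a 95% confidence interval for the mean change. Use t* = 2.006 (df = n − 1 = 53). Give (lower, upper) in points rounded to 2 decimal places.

Paired design: SE = s_d/√n = 2.5/√54 = 0.3402.
t* = 2.006; margin of error = 2.006 × 0.3402 = 0.6824.
-1.6 ± 0.6824 → (-2.28, -0.92).

(-2.28, -0.92)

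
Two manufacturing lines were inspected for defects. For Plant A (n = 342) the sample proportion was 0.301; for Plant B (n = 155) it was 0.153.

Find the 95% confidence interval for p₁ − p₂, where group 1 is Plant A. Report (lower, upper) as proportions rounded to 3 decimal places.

(0.073, 0.223)

SE₁ = √(p̂₁(1−p̂₁)/n₁) = √(0.3010·0.6990/342) = 0.02480; SE₂ = √(0.1530·0.8470/155) = 0.02891.
Independent samples: SE of the difference = √(SE₁² + SE₂²) = √(0.00061504 + 0.0008357881) = 0.03809.
z* for 95% confidence is 1.960, so the margin of error is 1.960 × 0.03809 = 0.07466.
Point estimate p̂₁ − p̂₂ = 0.3010 − 0.1530 = 0.1480.
0.1480 ± 0.07466 → (0.073, 0.223).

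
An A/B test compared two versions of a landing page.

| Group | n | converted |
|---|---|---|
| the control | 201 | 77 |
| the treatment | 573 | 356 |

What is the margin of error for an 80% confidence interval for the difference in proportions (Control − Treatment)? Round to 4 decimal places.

First, p̂₁ = 77/201 = 0.3831; p̂₂ = 356/573 = 0.6213.
The two standard errors are √(0.3831×0.6169/201) = 0.03429 and √(0.6213×0.3787/573) = 0.02026.
Because the samples are independent, SE_diff = √(0.03429² + 0.02026²) = 0.03983.
Using z* = 1.282 for 80%, ME = 1.282 × 0.03983 = 0.05106.

0.0511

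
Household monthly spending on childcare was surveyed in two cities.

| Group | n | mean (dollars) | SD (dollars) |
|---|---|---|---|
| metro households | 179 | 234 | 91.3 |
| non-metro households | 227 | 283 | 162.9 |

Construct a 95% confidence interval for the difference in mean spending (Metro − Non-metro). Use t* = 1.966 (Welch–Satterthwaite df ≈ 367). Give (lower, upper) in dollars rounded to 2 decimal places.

(-74.14, -23.86)

Per-group SEs: s₁/√n₁ = 91.3/√179 = 6.8241, s₂/√n₂ = 162.9/√227 = 10.8121.
Unpooled SE of the difference: √(46.56834081 + 116.90150641) = 12.7855.
Margin of error = t* · SE = 1.966 × 12.7855 = 25.1363.
x̄₁ − x̄₂ = 234 − 283 = -49.0000.
CI: -49.0000 ± 25.1363 = (-74.14, -23.86).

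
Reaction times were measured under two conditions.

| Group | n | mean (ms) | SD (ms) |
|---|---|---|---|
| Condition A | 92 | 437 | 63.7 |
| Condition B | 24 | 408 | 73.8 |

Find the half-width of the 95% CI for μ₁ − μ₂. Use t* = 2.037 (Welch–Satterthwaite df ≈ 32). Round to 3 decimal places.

33.536

Standard errors of each mean: 63.7/√92 = 6.6412 and 73.8/√24 = 15.0644.
SE(x̄₁ − x̄₂) = √(6.6412² + 15.0644²) = 16.4633 for independent samples with unequal variances.
With t* = 2.037, the margin is 2.037 × 16.4633 = 33.5357.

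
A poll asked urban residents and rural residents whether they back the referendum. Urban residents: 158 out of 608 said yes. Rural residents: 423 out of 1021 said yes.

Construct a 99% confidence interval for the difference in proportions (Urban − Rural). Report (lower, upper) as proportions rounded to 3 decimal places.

p̂₁ = 158/608 = 0.2599 and p̂₂ = 423/1021 = 0.4143.
SE₁ = √(p̂₁(1−p̂₁)/n₁) = √(0.2599·0.7401/608) = 0.01779; SE₂ = √(0.4143·0.5857/1021) = 0.01542.
Independent samples: SE of the difference = √(SE₁² + SE₂²) = √(0.0003164841 + 0.0002377764) = 0.02354.
z* for 99% confidence is 2.576, so the margin of error is 2.576 × 0.02354 = 0.06064.
Point estimate p̂₁ − p̂₂ = 0.2599 − 0.4143 = -0.1544.
-0.1544 ± 0.06064 → (-0.215, -0.094).

(-0.215, -0.094)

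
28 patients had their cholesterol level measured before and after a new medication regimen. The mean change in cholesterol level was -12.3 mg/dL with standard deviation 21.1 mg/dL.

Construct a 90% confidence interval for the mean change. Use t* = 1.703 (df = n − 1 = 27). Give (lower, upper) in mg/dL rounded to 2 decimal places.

This is a matched-pairs design, so SE = s_d/√n = 21.1/√28 = 3.9875.
Margin = 1.703 × 3.9875 = 6.7907; the interval is -12.3 ± 6.7907 = (-19.09, -5.51).

(-19.09, -5.51)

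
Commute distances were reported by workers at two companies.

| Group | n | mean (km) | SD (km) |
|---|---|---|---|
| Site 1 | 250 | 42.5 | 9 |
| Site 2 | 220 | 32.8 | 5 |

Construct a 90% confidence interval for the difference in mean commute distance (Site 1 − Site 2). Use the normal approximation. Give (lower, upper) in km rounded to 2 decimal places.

(8.61, 10.79)

Per-group SEs: s₁/√n₁ = 9/√250 = 0.5692, s₂/√n₂ = 5/√220 = 0.3371.
Unpooled SE of the difference: √(0.32398864 + 0.11363641) = 0.6615.
Margin of error = z* · SE = 1.645 × 0.6615 = 1.0882.
x̄₁ − x̄₂ = 42.5 − 32.8 = 9.7000.
CI: 9.7000 ± 1.0882 = (8.61, 10.79).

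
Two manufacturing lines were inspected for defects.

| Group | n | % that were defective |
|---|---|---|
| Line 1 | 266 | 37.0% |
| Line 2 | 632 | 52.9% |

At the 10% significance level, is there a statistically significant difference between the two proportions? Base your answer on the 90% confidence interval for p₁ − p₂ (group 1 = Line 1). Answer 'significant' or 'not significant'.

significant

The two standard errors are √(0.3700×0.6300/266) = 0.02960 and √(0.5290×0.4710/632) = 0.01986.
Because the samples are independent, SE_diff = √(0.02960² + 0.01986²) = 0.03565.
Using z* = 1.645 for 90%, ME = 1.645 × 0.03565 = 0.05864.
p̂₁ − p̂₂ = -0.1590; interval -0.1590 ± 0.05864 gives (-0.21764, -0.10036).
The interval (-0.21764, -0.10036) does not contain 0, so the difference is significant.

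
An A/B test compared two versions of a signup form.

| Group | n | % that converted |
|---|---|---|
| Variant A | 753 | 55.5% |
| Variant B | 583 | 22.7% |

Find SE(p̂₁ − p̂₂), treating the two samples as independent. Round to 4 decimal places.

SE₁ = √(p̂₁(1−p̂₁)/n₁) = √(0.5550·0.4450/753) = 0.01811; SE₂ = √(0.2270·0.7730/583) = 0.01735.
Independent samples: SE of the difference = √(SE₁² + SE₂²) = √(0.0003279721 + 0.0003010225) = 0.02508.

0.0251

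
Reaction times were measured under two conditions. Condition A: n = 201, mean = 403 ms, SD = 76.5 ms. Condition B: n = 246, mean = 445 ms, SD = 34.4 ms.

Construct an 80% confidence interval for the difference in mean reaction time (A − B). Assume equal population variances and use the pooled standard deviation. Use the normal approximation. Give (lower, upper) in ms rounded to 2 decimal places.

s_p = √[((n₁−1)s₁² + (n₂−1)s₂²)/(n₁+n₂−2)] = √[(200·76.5² + 245·34.4²)/445] = 57.2865.
SE = 57.2865·√(1/201 + 1/246) = 5.4468.
With z* = 1.282, margin = 1.282 × 5.4468 = 6.9828.
x̄₁ − x̄₂ = 403 − 445 = -42.0000; interval -42.0000 ± 6.9828 = (-48.98, -35.02).

(-48.98, -35.02)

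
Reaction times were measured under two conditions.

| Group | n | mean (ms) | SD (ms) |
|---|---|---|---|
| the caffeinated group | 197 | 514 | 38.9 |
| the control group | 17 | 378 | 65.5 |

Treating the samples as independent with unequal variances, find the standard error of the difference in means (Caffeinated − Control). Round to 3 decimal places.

16.126

Per-group SEs: s₁/√n₁ = 38.9/√197 = 2.7715, s₂/√n₂ = 65.5/√17 = 15.8861.
Unpooled SE of the difference: √(7.68121225 + 252.36817321) = 16.1260.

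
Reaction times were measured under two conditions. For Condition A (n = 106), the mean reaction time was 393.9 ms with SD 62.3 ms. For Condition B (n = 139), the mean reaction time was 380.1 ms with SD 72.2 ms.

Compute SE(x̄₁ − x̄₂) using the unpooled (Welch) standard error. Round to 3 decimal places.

8.609

Standard errors of each mean: 62.3/√106 = 6.0511 and 72.2/√139 = 6.1239.
SE(x̄₁ − x̄₂) = √(6.0511² + 6.1239²) = 8.6092 for independent samples with unequal variances.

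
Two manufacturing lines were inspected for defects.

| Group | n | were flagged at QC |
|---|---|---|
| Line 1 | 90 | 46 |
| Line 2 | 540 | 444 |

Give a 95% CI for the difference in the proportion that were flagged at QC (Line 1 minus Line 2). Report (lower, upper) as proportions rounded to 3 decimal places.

(-0.419, -0.203)

Sample proportions: 46/90 = 0.5111, 444/540 = 0.8222.
Each SE is √(p̂(1−p̂)/n): √(0.5111·0.4889/90) = 0.05269 and √(0.8222·0.1778/540) = 0.01645.
SE(p̂₁ − p̂₂) = √(SE₁² + SE₂²) = √(0.0027762361 + 0.0002706025) = 0.05520, since the two samples are independent.
At 95% confidence z* = 1.960; margin = 1.960 × 0.05520 = 0.10819.
The difference is 0.5111 − 0.8222 = -0.3111, so the interval is -0.3111 ± 0.10819 = (-0.419, -0.203).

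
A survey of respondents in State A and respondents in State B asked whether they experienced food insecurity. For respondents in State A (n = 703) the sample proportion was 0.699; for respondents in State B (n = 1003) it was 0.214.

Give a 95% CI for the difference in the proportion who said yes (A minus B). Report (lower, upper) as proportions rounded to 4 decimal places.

(0.4426, 0.5274)

SE₁ = √(p̂₁(1−p̂₁)/n₁) = √(0.6990·0.3010/703) = 0.01730; SE₂ = √(0.2140·0.7860/1003) = 0.01295.
Independent samples: SE of the difference = √(SE₁² + SE₂²) = √(0.00029929 + 0.0001677025) = 0.02161.
z* for 95% confidence is 1.960, so the margin of error is 1.960 × 0.02161 = 0.04236.
Point estimate p̂₁ − p̂₂ = 0.6990 − 0.2140 = 0.4850.
0.4850 ± 0.04236 → (0.4426, 0.5274).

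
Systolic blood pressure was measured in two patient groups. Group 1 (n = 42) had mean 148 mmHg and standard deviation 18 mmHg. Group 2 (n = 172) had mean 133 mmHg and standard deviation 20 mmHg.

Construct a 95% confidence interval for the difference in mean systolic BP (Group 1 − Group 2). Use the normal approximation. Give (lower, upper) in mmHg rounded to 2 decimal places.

(8.79, 21.21)

Standard errors of each mean: 18/√42 = 2.7775 and 20/√172 = 1.5250.
SE(x̄₁ − x̄₂) = √(2.7775² + 1.5250²) = 3.1686 for independent samples with unequal variances.
With z* = 1.960, the margin is 1.960 × 3.1686 = 6.2105.
x̄₁ − x̄₂ = 148 − 133 = 15.0000; the interval is 15.0000 ± 6.2105 = (8.79, 21.21).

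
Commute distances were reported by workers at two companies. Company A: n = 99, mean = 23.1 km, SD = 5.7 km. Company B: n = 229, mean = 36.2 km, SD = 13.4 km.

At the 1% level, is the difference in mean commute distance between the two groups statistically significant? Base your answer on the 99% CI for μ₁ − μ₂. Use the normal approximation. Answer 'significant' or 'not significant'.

significant

Per-group SEs: s₁/√n₁ = 5.7/√99 = 0.5729, s₂/√n₂ = 13.4/√229 = 0.8855.
Unpooled SE of the difference: √(0.32821441 + 0.78411025) = 1.0547.
Margin of error = z* · SE = 2.576 × 1.0547 = 2.7169.
x̄₁ − x̄₂ = 23.1 − 36.2 = -13.1000.
CI: -13.1000 ± 2.7169 = (-15.8169, -10.3831).
The interval (-15.8169, -10.3831) does not contain 0, so the difference is significant.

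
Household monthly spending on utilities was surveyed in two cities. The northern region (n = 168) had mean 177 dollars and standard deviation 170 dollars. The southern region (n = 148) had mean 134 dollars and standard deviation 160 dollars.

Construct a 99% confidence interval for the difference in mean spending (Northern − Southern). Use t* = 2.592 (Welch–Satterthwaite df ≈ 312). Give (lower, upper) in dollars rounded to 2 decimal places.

SE₁ = s₁/√n₁ = 170/√168 = 13.1158; SE₂ = 160/√148 = 13.1519.
Independent samples, unequal variances: SE_diff = √(SE₁² + SE₂²) = √(172.02420964 + 172.97247361) = 18.5741.
t* = 2.592, so margin of error = 2.592 × 18.5741 = 48.1441.
Difference in means = 177 − 134 = 43.0000.
43.0000 ± 48.1441 → (-5.14, 91.14).

(-5.14, 91.14)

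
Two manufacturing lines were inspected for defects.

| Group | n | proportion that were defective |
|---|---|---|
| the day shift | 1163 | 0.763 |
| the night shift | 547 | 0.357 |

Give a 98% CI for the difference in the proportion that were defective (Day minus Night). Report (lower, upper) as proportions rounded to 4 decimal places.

(0.3502, 0.4618)

Each SE is √(p̂(1−p̂)/n): √(0.7630·0.2370/1163) = 0.01247 and √(0.3570·0.6430/547) = 0.02049.
SE(p̂₁ − p̂₂) = √(SE₁² + SE₂²) = √(0.0001555009 + 0.0004198401) = 0.02399, since the two samples are independent.
At 98% confidence z* = 2.326; margin = 2.326 × 0.02399 = 0.05580.
The difference is 0.7630 − 0.3570 = 0.4060, so the interval is 0.4060 ± 0.05580 = (0.3502, 0.4618).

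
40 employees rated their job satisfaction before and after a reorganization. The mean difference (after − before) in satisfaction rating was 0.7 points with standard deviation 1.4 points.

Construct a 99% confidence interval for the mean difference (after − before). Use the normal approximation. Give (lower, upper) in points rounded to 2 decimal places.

(0.13, 1.27)

Paired design: SE = s_d/√n = 1.4/√40 = 0.2214.
z* = 2.576; margin of error = 2.576 × 0.2214 = 0.5703.
0.7 ± 0.5703 → (0.13, 1.27).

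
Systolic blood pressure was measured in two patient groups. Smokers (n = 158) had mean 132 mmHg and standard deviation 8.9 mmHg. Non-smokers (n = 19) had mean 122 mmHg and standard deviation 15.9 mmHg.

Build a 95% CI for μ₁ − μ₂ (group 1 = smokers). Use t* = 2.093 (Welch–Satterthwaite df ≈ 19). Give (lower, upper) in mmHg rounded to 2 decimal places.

Per-group SEs: s₁/√n₁ = 8.9/√158 = 0.7080, s₂/√n₂ = 15.9/√19 = 3.6477.
Unpooled SE of the difference: √(0.501264 + 13.30571529) = 3.7158.
Margin of error = t* · SE = 2.093 × 3.7158 = 7.7772.
x̄₁ − x̄₂ = 132 − 122 = 10.0000.
CI: 10.0000 ± 7.7772 = (2.22, 17.78).

(2.22, 17.78)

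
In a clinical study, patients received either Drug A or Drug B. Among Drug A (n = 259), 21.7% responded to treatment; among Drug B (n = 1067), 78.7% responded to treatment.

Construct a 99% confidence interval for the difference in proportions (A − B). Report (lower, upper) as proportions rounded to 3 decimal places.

Each SE is √(p̂(1−p̂)/n): √(0.2170·0.7830/259) = 0.02561 and √(0.7870·0.2130/1067) = 0.01253.
SE(p̂₁ − p̂₂) = √(SE₁² + SE₂²) = √(0.0006558721 + 0.0001570009) = 0.02851, since the two samples are independent.
At 99% confidence z* = 2.576; margin = 2.576 × 0.02851 = 0.07344.
The difference is 0.2170 − 0.7870 = -0.5700, so the interval is -0.5700 ± 0.07344 = (-0.643, -0.497).

(-0.643, -0.497)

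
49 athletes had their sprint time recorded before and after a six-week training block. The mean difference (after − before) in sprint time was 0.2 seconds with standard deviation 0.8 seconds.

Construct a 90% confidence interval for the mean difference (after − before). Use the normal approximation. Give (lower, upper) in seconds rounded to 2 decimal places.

This is a matched-pairs design, so SE = s_d/√n = 0.8/√49 = 0.1143.
Margin = 1.645 × 0.1143 = 0.1880; the interval is 0.2 ± 0.1880 = (0.01, 0.39).

(0.01, 0.39)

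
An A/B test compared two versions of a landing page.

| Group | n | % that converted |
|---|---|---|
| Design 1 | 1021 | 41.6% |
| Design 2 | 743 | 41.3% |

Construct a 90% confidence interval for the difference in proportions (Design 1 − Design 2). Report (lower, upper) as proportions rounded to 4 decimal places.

(-0.0361, 0.0421)

Each SE is √(p̂(1−p̂)/n): √(0.4160·0.5840/1021) = 0.01543 and √(0.4130·0.5870/743) = 0.01806.
SE(p̂₁ − p̂₂) = √(SE₁² + SE₂²) = √(0.0002380849 + 0.0003261636) = 0.02375, since the two samples are independent.
At 90% confidence z* = 1.645; margin = 1.645 × 0.02375 = 0.03907.
The difference is 0.4160 − 0.4130 = 0.0030, so the interval is 0.0030 ± 0.03907 = (-0.0361, 0.0421).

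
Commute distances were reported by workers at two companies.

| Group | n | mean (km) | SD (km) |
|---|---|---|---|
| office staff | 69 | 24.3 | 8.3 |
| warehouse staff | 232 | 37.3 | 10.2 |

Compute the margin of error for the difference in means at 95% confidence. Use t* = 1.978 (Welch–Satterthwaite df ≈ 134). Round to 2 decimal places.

2.38

SE₁ = s₁/√n₁ = 8.3/√69 = 0.9992; SE₂ = 10.2/√232 = 0.6697.
Independent samples, unequal variances: SE_diff = √(SE₁² + SE₂²) = √(0.99840064 + 0.44849809) = 1.2029.
t* = 1.978, so margin of error = 1.978 × 1.2029 = 2.3793.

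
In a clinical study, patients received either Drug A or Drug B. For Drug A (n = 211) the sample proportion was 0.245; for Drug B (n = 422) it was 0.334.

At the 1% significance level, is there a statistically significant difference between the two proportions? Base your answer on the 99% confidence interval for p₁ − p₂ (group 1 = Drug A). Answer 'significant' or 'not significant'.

not significant

SE₁ = √(p̂₁(1−p̂₁)/n₁) = √(0.2450·0.7550/211) = 0.02961; SE₂ = √(0.3340·0.6660/422) = 0.02296.
Independent samples: SE of the difference = √(SE₁² + SE₂²) = √(0.0008767521 + 0.0005271616) = 0.03747.
z* for 99% confidence is 2.576, so the margin of error is 2.576 × 0.03747 = 0.09652.
Point estimate p̂₁ − p̂₂ = 0.2450 − 0.3340 = -0.0890.
-0.0890 ± 0.09652 → (-0.18552, 0.00752).
The interval (-0.18552, 0.00752) contains 0, so the difference is not significant.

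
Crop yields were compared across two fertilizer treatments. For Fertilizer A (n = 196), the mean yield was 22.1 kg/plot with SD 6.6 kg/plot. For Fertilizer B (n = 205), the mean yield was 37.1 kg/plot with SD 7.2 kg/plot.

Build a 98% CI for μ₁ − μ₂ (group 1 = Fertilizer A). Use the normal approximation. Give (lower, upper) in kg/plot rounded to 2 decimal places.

SE₁ = s₁/√n₁ = 6.6/√196 = 0.4714; SE₂ = 7.2/√205 = 0.5029.
Independent samples, unequal variances: SE_diff = √(SE₁² + SE₂²) = √(0.22221796 + 0.25290841) = 0.6893.
z* = 2.326, so margin of error = 2.326 × 0.6893 = 1.6033.
Difference in means = 22.1 − 37.1 = -15.0000.
-15.0000 ± 1.6033 → (-16.60, -13.40).

(-16.60, -13.40)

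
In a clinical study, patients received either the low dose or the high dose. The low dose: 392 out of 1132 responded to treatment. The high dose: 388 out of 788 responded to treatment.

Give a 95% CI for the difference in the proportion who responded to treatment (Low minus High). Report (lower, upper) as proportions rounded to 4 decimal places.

p̂₁ = 392/1132 = 0.3463 and p̂₂ = 388/788 = 0.4924.
SE₁ = √(p̂₁(1−p̂₁)/n₁) = √(0.3463·0.6537/1132) = 0.01414; SE₂ = √(0.4924·0.5076/788) = 0.01781.
Independent samples: SE of the difference = √(SE₁² + SE₂²) = √(0.0001999396 + 0.0003171961) = 0.02274.
z* for 95% confidence is 1.960, so the margin of error is 1.960 × 0.02274 = 0.04457.
Point estimate p̂₁ − p̂₂ = 0.3463 − 0.4924 = -0.1461.
-0.1461 ± 0.04457 → (-0.1907, -0.1015).

(-0.1907, -0.1015)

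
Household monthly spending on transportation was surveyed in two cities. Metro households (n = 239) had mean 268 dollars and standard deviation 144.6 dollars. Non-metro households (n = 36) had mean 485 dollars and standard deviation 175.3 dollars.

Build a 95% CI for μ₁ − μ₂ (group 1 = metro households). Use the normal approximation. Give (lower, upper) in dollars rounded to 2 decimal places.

SE₁ = s₁/√n₁ = 144.6/√239 = 9.3534; SE₂ = 175.3/√36 = 29.2167.
Independent samples, unequal variances: SE_diff = √(SE₁² + SE₂²) = √(87.48609156 + 853.61555889) = 30.6774.
z* = 1.960, so margin of error = 1.960 × 30.6774 = 60.1277.
Difference in means = 268 − 485 = -217.0000.
-217.0000 ± 60.1277 → (-277.13, -156.87).

(-277.13, -156.87)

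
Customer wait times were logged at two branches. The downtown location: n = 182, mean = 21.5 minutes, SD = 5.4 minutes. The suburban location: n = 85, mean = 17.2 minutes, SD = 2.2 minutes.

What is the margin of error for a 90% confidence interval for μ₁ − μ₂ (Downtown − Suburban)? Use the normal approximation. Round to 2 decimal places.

0.77

Per-group SEs: s₁/√n₁ = 5.4/√182 = 0.4003, s₂/√n₂ = 2.2/√85 = 0.2386.
Unpooled SE of the difference: √(0.16024009 + 0.05692996) = 0.4660.
Margin of error = z* · SE = 1.645 × 0.4660 = 0.7666.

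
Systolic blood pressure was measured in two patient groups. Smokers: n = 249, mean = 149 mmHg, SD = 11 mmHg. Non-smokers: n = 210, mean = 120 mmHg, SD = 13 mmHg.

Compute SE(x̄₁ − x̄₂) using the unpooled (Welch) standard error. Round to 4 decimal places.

Per-group SEs: s₁/√n₁ = 11/√249 = 0.6971, s₂/√n₂ = 13/√210 = 0.8971.
Unpooled SE of the difference: √(0.48594841 + 0.80478841) = 1.1361.

1.1361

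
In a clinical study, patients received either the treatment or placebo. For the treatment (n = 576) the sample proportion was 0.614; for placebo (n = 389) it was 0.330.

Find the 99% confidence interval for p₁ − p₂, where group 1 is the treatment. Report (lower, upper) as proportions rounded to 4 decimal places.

The two standard errors are √(0.6140×0.3860/576) = 0.02028 and √(0.3300×0.6700/389) = 0.02384.
Because the samples are independent, SE_diff = √(0.02028² + 0.02384²) = 0.03130.
Using z* = 2.576 for 99%, ME = 2.576 × 0.03130 = 0.08063.
p̂₁ − p̂₂ = 0.2840; interval 0.2840 ± 0.08063 gives (0.2034, 0.3646).

(0.2034, 0.3646)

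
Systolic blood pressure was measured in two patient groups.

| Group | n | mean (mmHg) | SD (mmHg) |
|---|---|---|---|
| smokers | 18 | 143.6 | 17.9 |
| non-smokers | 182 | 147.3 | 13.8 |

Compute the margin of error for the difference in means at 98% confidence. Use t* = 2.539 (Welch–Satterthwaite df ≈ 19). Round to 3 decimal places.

Per-group SEs: s₁/√n₁ = 17.9/√18 = 4.2191, s₂/√n₂ = 13.8/√182 = 1.0229.
Unpooled SE of the difference: √(17.80080481 + 1.04632441) = 4.3413.
Margin of error = t* · SE = 2.539 × 4.3413 = 11.0226.

11.023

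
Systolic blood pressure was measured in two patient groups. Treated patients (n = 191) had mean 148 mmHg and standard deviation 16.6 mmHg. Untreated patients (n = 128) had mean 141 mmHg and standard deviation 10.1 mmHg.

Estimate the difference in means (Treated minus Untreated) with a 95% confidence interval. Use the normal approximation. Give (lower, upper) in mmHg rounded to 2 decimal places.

SE₁ = s₁/√n₁ = 16.6/√191 = 1.2011; SE₂ = 10.1/√128 = 0.8927.
Independent samples, unequal variances: SE_diff = √(SE₁² + SE₂²) = √(1.44264121 + 0.79691329) = 1.4965.
z* = 1.960, so margin of error = 1.960 × 1.4965 = 2.9331.
Difference in means = 148 − 141 = 7.0000.
7.0000 ± 2.9331 → (4.07, 9.93).

(4.07, 9.93)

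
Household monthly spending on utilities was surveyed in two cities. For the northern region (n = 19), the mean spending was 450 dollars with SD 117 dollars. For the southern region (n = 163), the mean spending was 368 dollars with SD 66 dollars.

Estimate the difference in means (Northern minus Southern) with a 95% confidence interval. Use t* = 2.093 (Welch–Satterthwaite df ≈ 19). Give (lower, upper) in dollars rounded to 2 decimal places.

Standard errors of each mean: 117/√19 = 26.8416 and 66/√163 = 5.1695.
SE(x̄₁ − x̄₂) = √(26.8416² + 5.1695²) = 27.3349 for independent samples with unequal variances.
With t* = 2.093, the margin is 2.093 × 27.3349 = 57.2119.
x̄₁ − x̄₂ = 450 − 368 = 82.0000; the interval is 82.0000 ± 57.2119 = (24.79, 139.21).

(24.79, 139.21)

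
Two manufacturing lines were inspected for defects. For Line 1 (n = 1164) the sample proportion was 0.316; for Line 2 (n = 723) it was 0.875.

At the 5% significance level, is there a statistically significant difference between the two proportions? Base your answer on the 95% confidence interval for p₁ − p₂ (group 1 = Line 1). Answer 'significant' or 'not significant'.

significant

Each SE is √(p̂(1−p̂)/n): √(0.3160·0.6840/1164) = 0.01363 and √(0.8750·0.1250/723) = 0.01230.
SE(p̂₁ − p̂₂) = √(SE₁² + SE₂²) = √(0.0001857769 + 0.00015129) = 0.01836, since the two samples are independent.
At 95% confidence z* = 1.960; margin = 1.960 × 0.01836 = 0.03599.
The difference is 0.3160 − 0.8750 = -0.5590, so the interval is -0.5590 ± 0.03599 = (-0.59499, -0.52301).
The interval (-0.59499, -0.52301) does not contain 0, so the difference is significant.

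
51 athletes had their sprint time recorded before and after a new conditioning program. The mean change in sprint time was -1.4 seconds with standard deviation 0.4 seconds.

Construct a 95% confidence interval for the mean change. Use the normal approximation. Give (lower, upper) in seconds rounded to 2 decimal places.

This is a matched-pairs design, so SE = s_d/√n = 0.4/√51 = 0.0560.
Margin = 1.960 × 0.0560 = 0.1098; the interval is -1.4 ± 0.1098 = (-1.51, -1.29).

(-1.51, -1.29)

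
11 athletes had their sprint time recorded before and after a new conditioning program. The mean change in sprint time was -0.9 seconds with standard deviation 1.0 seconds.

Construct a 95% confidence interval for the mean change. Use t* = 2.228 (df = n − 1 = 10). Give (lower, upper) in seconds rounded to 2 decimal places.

(-1.57, -0.23)

Paired design: SE = s_d/√n = 1.0/√11 = 0.3015.
t* = 2.228; margin of error = 2.228 × 0.3015 = 0.6717.
-0.9 ± 0.6717 → (-1.57, -0.23).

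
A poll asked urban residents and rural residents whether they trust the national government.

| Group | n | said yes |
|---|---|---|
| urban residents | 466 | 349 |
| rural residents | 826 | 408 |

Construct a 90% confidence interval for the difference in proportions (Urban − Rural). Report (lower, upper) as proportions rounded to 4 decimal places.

First, p̂₁ = 349/466 = 0.7489; p̂₂ = 408/826 = 0.4939.
The two standard errors are √(0.7489×0.2511/466) = 0.02009 and √(0.4939×0.5061/826) = 0.01740.
Because the samples are independent, SE_diff = √(0.02009² + 0.01740²) = 0.02658.
Using z* = 1.645 for 90%, ME = 1.645 × 0.02658 = 0.04372.
p̂₁ − p̂₂ = 0.2550; interval 0.2550 ± 0.04372 gives (0.2113, 0.2987).

(0.2113, 0.2987)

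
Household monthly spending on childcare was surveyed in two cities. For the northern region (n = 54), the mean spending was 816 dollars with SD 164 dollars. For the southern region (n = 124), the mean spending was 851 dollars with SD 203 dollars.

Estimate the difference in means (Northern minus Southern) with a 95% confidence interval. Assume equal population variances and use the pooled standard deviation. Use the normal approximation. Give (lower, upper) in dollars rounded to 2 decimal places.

(-96.39, 26.39)

s_p = √[((n₁−1)s₁² + (n₂−1)s₂²)/(n₁+n₂−2)] = √[(53·164² + 123·203²)/176] = 192.0907.
SE = 192.0907·√(1/54 + 1/124) = 31.3191.
With z* = 1.960, margin = 1.960 × 31.3191 = 61.3854.
x̄₁ − x̄₂ = 816 − 851 = -35.0000; interval -35.0000 ± 61.3854 = (-96.39, 26.39).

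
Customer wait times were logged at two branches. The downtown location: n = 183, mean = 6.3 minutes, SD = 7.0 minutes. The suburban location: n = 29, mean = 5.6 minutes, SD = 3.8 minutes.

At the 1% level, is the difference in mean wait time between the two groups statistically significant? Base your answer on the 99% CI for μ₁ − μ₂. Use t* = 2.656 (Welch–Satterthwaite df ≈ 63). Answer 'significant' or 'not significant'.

not significant

Per-group SEs: s₁/√n₁ = 7.0/√183 = 0.5175, s₂/√n₂ = 3.8/√29 = 0.7056.
Unpooled SE of the difference: √(0.26780625 + 0.49787136) = 0.8750.
Margin of error = t* · SE = 2.656 × 0.8750 = 2.3240.
x̄₁ − x̄₂ = 6.3 − 5.6 = 0.7000.
CI: 0.7000 ± 2.3240 = (-1.6240, 3.0240).
The interval (-1.6240, 3.0240) contains 0, so the difference is not significant.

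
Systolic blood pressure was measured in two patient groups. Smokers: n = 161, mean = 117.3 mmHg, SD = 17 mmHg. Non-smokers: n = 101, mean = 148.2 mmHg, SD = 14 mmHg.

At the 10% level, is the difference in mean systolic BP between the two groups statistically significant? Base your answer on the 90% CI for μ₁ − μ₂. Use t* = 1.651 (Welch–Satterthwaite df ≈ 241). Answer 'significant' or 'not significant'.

significant

SE₁ = s₁/√n₁ = 17/√161 = 1.3398; SE₂ = 14/√101 = 1.3931.
Independent samples, unequal variances: SE_diff = √(SE₁² + SE₂²) = √(1.79506404 + 1.94072761) = 1.9328.
t* = 1.651, so margin of error = 1.651 × 1.9328 = 3.1911.
Difference in means = 117.3 − 148.2 = -30.9000.
-30.9000 ± 3.1911 → (-34.0911, -27.7089).
The interval (-34.0911, -27.7089) does not contain 0, so the difference is significant.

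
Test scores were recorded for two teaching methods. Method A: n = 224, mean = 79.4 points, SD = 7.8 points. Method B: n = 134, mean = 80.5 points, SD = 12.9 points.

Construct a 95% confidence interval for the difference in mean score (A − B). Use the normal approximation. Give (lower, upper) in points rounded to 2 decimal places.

(-3.51, 1.31)

SE₁ = s₁/√n₁ = 7.8/√224 = 0.5212; SE₂ = 12.9/√134 = 1.1144.
Independent samples, unequal variances: SE_diff = √(SE₁² + SE₂²) = √(0.27164944 + 1.24188736) = 1.2303.
z* = 1.960, so margin of error = 1.960 × 1.2303 = 2.4114.
Difference in means = 79.4 − 80.5 = -1.1000.
-1.1000 ± 2.4114 → (-3.51, 1.31).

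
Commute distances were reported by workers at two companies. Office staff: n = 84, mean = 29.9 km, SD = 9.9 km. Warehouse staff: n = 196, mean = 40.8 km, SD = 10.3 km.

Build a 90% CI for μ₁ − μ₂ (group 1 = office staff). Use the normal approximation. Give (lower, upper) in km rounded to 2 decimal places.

(-13.05, -8.75)

SE₁ = s₁/√n₁ = 9.9/√84 = 1.0802; SE₂ = 10.3/√196 = 0.7357.
Independent samples, unequal variances: SE_diff = √(SE₁² + SE₂²) = √(1.16683204 + 0.54125449) = 1.3069.
z* = 1.645, so margin of error = 1.645 × 1.3069 = 2.1499.
Difference in means = 29.9 − 40.8 = -10.9000.
-10.9000 ± 2.1499 → (-13.05, -8.75).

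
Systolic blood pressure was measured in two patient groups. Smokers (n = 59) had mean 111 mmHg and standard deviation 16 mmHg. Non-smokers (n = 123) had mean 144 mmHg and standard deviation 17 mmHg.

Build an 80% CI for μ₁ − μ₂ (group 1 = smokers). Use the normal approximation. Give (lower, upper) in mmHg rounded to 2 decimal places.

(-36.32, -29.68)

Standard errors of each mean: 16/√59 = 2.0830 and 17/√123 = 1.5328.
SE(x̄₁ − x̄₂) = √(2.0830² + 1.5328²) = 2.5862 for independent samples with unequal variances.
With z* = 1.282, the margin is 1.282 × 2.5862 = 3.3155.
x̄₁ − x̄₂ = 111 − 144 = -33.0000; the interval is -33.0000 ± 3.3155 = (-36.32, -29.68).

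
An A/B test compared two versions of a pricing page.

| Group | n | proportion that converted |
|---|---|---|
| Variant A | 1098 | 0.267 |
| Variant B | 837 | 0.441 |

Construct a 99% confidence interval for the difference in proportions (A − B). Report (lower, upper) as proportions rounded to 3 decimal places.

The two standard errors are √(0.2670×0.7330/1098) = 0.01335 and √(0.4410×0.5590/837) = 0.01716.
Because the samples are independent, SE_diff = √(0.01335² + 0.01716²) = 0.02174.
Using z* = 2.576 for 99%, ME = 2.576 × 0.02174 = 0.05600.
p̂₁ − p̂₂ = -0.1740; interval -0.1740 ± 0.05600 gives (-0.230, -0.118).

(-0.230, -0.118)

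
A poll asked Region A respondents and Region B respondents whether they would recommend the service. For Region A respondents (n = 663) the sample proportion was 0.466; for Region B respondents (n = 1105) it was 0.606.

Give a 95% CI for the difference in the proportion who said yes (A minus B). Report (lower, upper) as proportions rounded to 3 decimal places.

(-0.188, -0.092)

SE₁ = √(p̂₁(1−p̂₁)/n₁) = √(0.4660·0.5340/663) = 0.01937; SE₂ = √(0.6060·0.3940/1105) = 0.01470.
Independent samples: SE of the difference = √(SE₁² + SE₂²) = √(0.0003751969 + 0.00021609) = 0.02432.
z* for 95% confidence is 1.960, so the margin of error is 1.960 × 0.02432 = 0.04767.
Point estimate p̂₁ − p̂₂ = 0.4660 − 0.6060 = -0.1400.
-0.1400 ± 0.04767 → (-0.188, -0.092).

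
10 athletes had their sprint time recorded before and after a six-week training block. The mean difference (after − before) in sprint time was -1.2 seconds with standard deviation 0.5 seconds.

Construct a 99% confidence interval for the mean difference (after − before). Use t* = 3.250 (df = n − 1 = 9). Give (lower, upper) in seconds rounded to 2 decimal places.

(-1.71, -0.69)

Paired design: SE = s_d/√n = 0.5/√10 = 0.1581.
t* = 3.250; margin of error = 3.250 × 0.1581 = 0.5138.
-1.2 ± 0.5138 → (-1.71, -0.69).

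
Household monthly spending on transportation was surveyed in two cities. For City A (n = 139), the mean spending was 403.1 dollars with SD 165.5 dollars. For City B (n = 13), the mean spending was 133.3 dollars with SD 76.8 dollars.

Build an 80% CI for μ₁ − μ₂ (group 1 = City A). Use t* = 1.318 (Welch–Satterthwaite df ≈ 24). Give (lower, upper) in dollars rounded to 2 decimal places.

Per-group SEs: s₁/√n₁ = 165.5/√139 = 14.0375, s₂/√n₂ = 76.8/√13 = 21.3005.
Unpooled SE of the difference: √(197.05140625 + 453.71130025) = 25.5101.
Margin of error = t* · SE = 1.318 × 25.5101 = 33.6223.
x̄₁ − x̄₂ = 403.1 − 133.3 = 269.8000.
CI: 269.8000 ± 33.6223 = (236.18, 303.42).

(236.18, 303.42)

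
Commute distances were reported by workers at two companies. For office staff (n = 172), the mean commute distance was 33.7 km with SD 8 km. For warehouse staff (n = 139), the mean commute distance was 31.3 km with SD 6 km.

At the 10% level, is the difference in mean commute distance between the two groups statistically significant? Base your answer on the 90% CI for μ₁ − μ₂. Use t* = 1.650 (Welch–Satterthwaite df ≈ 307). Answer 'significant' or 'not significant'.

significant

SE₁ = s₁/√n₁ = 8/√172 = 0.6100; SE₂ = 6/√139 = 0.5089.
Independent samples, unequal variances: SE_diff = √(SE₁² + SE₂²) = √(0.3721 + 0.25897921) = 0.7944.
t* = 1.650, so margin of error = 1.650 × 0.7944 = 1.3108.
Difference in means = 33.7 − 31.3 = 2.4000.
2.4000 ± 1.3108 → (1.0892, 3.7108).
The interval (1.0892, 3.7108) does not contain 0, so the difference is significant.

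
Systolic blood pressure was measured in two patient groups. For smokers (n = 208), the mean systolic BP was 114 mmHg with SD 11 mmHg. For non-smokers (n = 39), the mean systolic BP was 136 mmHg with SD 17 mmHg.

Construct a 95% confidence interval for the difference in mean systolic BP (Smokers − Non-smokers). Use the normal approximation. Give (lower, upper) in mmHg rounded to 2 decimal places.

SE₁ = s₁/√n₁ = 11/√208 = 0.7627; SE₂ = 17/√39 = 2.7222.
Independent samples, unequal variances: SE_diff = √(SE₁² + SE₂²) = √(0.58171129 + 7.41037284) = 2.8270.
z* = 1.960, so margin of error = 1.960 × 2.8270 = 5.5409.
Difference in means = 114 − 136 = -22.0000.
-22.0000 ± 5.5409 → (-27.54, -16.46).

(-27.54, -16.46)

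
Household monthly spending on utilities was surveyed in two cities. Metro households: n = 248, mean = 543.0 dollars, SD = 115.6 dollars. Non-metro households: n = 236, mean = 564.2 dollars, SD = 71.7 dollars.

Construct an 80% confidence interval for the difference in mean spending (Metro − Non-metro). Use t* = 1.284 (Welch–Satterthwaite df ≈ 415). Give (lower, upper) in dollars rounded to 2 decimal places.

(-32.37, -10.03)

SE₁ = s₁/√n₁ = 115.6/√248 = 7.3406; SE₂ = 71.7/√236 = 4.6673.
Independent samples, unequal variances: SE_diff = √(SE₁² + SE₂²) = √(53.88440836 + 21.78368929) = 8.6987.
t* = 1.284, so margin of error = 1.284 × 8.6987 = 11.1691.
Difference in means = 543.0 − 564.2 = -21.2000.
-21.2000 ± 11.1691 → (-32.37, -10.03).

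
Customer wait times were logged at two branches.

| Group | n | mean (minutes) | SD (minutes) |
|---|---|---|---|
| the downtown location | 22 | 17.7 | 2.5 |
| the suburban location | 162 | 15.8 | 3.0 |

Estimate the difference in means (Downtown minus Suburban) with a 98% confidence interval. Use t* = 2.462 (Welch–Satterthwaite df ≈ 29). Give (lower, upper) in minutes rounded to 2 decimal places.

(0.47, 3.33)

Standard errors of each mean: 2.5/√22 = 0.5330 and 3.0/√162 = 0.2357.
SE(x̄₁ − x̄₂) = √(0.5330² + 0.2357²) = 0.5828 for independent samples with unequal variances.
With t* = 2.462, the margin is 2.462 × 0.5828 = 1.4349.
x̄₁ − x̄₂ = 17.7 − 15.8 = 1.9000; the interval is 1.9000 ± 1.4349 = (0.47, 3.33).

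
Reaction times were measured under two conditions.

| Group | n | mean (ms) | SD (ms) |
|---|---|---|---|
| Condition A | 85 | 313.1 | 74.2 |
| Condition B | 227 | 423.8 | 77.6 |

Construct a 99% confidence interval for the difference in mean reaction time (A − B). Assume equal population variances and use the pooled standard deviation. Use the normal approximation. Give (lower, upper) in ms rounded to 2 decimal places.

Pooled variance s_p² = [84·74.2² + 226·77.6²] / (85+227−2) = 5881.9081, so s_p = 76.6936.
SE_diff = s_p·√(1/n₁ + 1/n₂) = 76.6936·√(1/85 + 1/227) = 9.7525.
z* = 2.576; margin = 2.576 × 9.7525 = 25.1224.
Difference = 313.1 − 423.8 = -110.7000.
-110.7000 ± 25.1224 → (-135.82, -85.58).

(-135.82, -85.58)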